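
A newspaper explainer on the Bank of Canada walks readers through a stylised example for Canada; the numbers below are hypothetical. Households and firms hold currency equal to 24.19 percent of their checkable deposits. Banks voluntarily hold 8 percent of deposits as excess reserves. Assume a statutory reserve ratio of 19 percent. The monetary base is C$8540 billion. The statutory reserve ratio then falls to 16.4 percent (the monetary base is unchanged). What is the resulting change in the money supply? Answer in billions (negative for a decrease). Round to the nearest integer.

Initially m₁ = (1 + 0.2419) / (0.19 + 0.08 + 0.2419) ≈ 2.42606, so M₁ = 2.42606 × 8540 = 20718.5524 billion.
After the change m₂ = (1 + 0.2419) / (0.164 + 0.08 + 0.2419) ≈ 2.55588, so M₂ = 2.55588 × 8540 = 21827.2152 billion.
ΔM = M₂ − M₁ = 21827.2152 − 20718.5524 = 1108.6628 billion.

C$1109 billion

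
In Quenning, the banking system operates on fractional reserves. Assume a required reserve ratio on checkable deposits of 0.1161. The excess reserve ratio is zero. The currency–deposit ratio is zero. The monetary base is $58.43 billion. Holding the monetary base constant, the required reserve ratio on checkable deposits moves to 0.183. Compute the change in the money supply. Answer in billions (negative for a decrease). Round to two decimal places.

Initially m₁ = 1 / (0.1161) ≈ 8.61326, so M₁ = 8.61326 × 58.43 ≈ 503.2728 billion.
After the change m₂ = 1 / (0.183) ≈ 5.46448, so M₂ = 5.46448 × 58.43 ≈ 319.2896 billion.
ΔM = M₂ − M₁ = 319.2896 − 503.2728 = -183.9832 billion.

-183.98 billion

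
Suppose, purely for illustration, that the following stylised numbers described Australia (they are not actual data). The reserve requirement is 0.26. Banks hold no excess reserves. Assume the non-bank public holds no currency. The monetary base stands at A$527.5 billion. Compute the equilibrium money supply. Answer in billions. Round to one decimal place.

With no currency drain or excess reserves, the money multiplier is m = 1/rr = 1/0.26 ≈ 3.84615.
Money supply M = m × MB = 3.84615 × 527.5 ≈ 2028.8441 billion.

A$2028.8 billion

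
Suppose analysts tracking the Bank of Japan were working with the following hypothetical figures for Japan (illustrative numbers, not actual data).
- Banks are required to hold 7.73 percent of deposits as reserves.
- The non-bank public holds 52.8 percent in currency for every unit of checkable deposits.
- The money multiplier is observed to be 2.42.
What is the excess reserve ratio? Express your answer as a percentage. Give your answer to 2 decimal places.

Using m = 2.42. Since m = (1 + c)/(c + rr + e), the denominator satisfies c + rr + e = (1 + c)/m = (1 + 0.528) / 2.42 ≈ 0.631405.
With c = 0.528 and rr = 0.0773, the excess reserve ratio is 0.631405 − 0.528 − 0.0773 = 0.026105.

2.61%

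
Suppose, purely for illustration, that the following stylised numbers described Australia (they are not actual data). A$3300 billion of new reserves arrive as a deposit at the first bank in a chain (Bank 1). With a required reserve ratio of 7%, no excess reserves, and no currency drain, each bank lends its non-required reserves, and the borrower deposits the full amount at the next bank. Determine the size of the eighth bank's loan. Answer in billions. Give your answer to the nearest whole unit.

Each bank lends a fraction (1 − rr) = 0.9300 of the deposit it receives, so Bank 8 receives 3300·0.9300^7 and lends 3300·0.9300^8 ≈ 1846.6200 billion.

A$1847 billion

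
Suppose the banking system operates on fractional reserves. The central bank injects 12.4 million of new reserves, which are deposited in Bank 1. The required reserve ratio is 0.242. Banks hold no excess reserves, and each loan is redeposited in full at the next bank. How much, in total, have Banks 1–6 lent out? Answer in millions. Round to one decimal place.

Bank i lends (1 − rr)^i of the original deposit: Bank 1 lends 12.4·0.7580 = 9.3992, Bank 2 lends 12.4·0.7580² ≈ 7.1246, and so on.
Summing a geometric series: total = 12.4·[0.7580·(1 − 0.7580^6) / (1 − 0.7580)] ≈ 31.4727 million.

31.5 million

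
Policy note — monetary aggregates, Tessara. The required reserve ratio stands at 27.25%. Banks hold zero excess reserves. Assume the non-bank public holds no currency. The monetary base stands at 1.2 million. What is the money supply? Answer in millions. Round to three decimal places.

4.404 million

With no currency drain or excess reserves, the money multiplier is m = 1/rr = 1/0.2725 ≈ 3.66972.
Money supply M = m × MB = 3.66972 × 1.2 ≈ 4.4037 million.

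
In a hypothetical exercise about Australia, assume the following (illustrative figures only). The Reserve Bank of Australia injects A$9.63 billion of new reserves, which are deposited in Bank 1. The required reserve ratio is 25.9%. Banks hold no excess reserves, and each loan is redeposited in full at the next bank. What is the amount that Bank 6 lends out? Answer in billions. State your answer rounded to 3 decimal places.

Each bank lends a fraction (1 − rr) = 0.7410 of the deposit it receives, so Bank 6 receives 9.63·0.7410^5 and lends 9.63·0.7410^6 ≈ 1.5942 billion.

A$1.594 billion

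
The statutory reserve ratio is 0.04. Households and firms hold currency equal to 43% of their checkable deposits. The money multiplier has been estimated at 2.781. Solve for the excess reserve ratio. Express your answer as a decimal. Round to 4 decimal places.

Using m = 2.781. Since m = (1 + c)/(c + rr + e), the denominator satisfies c + rr + e = (1 + c)/m = (1 + 0.43) / 2.781 ≈ 0.514204.
With c = 0.43 and rr = 0.04, the excess reserve ratio is 0.514204 − 0.43 − 0.04 = 0.044204.

0.0442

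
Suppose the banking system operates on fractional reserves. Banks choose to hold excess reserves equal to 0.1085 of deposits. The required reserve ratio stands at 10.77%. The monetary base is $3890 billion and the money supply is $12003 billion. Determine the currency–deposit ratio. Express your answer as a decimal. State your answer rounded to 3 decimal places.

Using m = M/MB = 12003/3890 ≈ 3.085604. From m = (1 + c)/(c + rr + e), rearranging gives 1 + c = m·(c + rr + e), so c·(1 − m) = m·(rr + e) − 1.
Hence c = [m·(rr + e) − 1]/(1 − m) = [3.085604 × (0.1077 + 0.1085) − 1] / (1 − 3.085604) ≈ 0.159614.

0.160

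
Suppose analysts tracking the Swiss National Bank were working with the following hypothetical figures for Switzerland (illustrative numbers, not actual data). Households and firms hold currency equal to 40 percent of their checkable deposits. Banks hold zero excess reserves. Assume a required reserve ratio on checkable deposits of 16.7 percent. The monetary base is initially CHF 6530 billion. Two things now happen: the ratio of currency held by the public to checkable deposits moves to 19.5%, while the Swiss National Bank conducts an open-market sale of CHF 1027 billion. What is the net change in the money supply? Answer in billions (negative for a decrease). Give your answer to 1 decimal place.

CHF 2042.5 billion

Before: m₁ = (1 + 0.4) / (0.167 + 0.4) ≈ 2.469136, MB₁ = 6530, so M₁ = 2.469136 × 6530 ≈ 16123.4581 billion.
After: m₂ = (1 + 0.195) / (0.167 + 0.195) ≈ 3.301105, MB₂ = 6530 − 1027 = 5503, so M₂ = 3.301105 × 5503 ≈ 18165.9808 billion.
ΔM = M₂ − M₁ = 18165.9808 − 16123.4581 = 2042.5227 billion.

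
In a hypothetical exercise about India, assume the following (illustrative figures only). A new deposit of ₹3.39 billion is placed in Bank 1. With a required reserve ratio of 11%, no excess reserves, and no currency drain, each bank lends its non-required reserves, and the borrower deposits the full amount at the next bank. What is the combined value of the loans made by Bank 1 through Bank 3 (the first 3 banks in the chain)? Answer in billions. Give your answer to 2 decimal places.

Bank i lends (1 − rr)^i of the original deposit: Bank 1 lends 3.39·0.8900 = 3.0171, Bank 2 lends 3.39·0.8900² ≈ 2.6852, and so on.
Summing a geometric series: total = 3.39·[0.8900·(1 − 0.8900^3) / (1 − 0.8900)] ≈ 8.0922 billion.

₹8.09 billion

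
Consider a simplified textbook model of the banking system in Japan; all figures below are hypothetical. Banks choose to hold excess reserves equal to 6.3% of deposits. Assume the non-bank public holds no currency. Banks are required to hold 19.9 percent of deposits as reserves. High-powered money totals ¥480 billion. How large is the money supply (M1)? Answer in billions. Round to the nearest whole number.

The money multiplier is m = 1 / (rr + e) = 1 / (0.199 + 0.063) ≈ 3.8168.
So M = m × MB = 3.8168 × 480 = 1832.064 billion.

¥1832 billion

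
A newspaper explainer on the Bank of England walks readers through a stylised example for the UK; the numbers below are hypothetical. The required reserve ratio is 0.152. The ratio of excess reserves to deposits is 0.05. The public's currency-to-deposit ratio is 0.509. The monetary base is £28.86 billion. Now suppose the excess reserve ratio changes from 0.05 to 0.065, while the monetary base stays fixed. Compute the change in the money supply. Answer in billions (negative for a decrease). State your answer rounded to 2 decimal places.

Initially m₁ = (1 + 0.509) / (0.152 + 0.05 + 0.509) ≈ 2.12236, so M₁ = 2.12236 × 28.86 ≈ 61.2513 billion.
After the change m₂ = (1 + 0.509) / (0.152 + 0.065 + 0.509) ≈ 2.07851, so M₂ = 2.07851 × 28.86 ≈ 59.9858 billion.
ΔM = M₂ − M₁ = 59.9858 − 61.2513 = -1.2655 billion.

-1.27 billion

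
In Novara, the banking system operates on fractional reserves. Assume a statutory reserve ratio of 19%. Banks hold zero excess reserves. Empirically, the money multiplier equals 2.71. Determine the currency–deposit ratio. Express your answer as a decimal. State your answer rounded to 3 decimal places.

Using m = 2.71. From m = (1 + c)/(c + rr + e), rearranging gives 1 + c = m·(c + rr + e), so c·(1 − m) = m·(rr + e) − 1.
Hence c = [m·(rr + e) − 1]/(1 − m) = [2.71 × (0.19 + 0) − 1] / (1 − 2.71) ≈ 0.283684.

0.284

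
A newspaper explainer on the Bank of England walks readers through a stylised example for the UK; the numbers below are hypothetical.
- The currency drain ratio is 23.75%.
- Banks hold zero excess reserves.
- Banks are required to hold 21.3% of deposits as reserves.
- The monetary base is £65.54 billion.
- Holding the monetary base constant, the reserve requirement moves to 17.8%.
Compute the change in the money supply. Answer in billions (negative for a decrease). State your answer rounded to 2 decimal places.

£15.17 billion

Initially m₁ = (1 + 0.2375) / (0.213 + 0.2375) ≈ 2.74695, so M₁ = 2.74695 × 65.54 ≈ 180.0351 billion.
After the change m₂ = (1 + 0.2375) / (0.178 + 0.2375) ≈ 2.97834, so M₂ = 2.97834 × 65.54 ≈ 195.2004 billion.
ΔM = M₂ − M₁ = 195.2004 − 180.0351 = 15.1653 billion.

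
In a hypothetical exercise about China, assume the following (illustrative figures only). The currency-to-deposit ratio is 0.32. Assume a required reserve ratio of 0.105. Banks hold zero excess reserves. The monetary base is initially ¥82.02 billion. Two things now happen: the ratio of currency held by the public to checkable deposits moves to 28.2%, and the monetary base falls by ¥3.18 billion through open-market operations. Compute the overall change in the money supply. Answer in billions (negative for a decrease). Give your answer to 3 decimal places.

¥6.426 billion

Before: m₁ = (1 + 0.32) / (0.105 + 0.32) ≈ 3.105882, MB₁ = 82.02, so M₁ = 3.105882 × 82.02 ≈ 254.7444 billion.
After: m₂ = (1 + 0.282) / (0.105 + 0.282) ≈ 3.312661, MB₂ = 82.02 − 3.18 = 78.84, so M₂ = 3.312661 × 78.84 ≈ 261.1702 billion.
ΔM = M₂ − M₁ = 261.1702 − 254.7444 = 6.4258 billion.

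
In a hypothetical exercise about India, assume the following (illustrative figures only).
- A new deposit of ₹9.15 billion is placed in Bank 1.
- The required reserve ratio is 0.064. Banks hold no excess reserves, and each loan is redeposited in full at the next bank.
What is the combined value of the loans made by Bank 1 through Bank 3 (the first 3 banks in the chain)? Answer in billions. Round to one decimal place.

Bank i lends (1 − rr)^i of the original deposit: Bank 1 lends 9.15·0.9360 = 8.5644, Bank 2 lends 9.15·0.9360² ≈ 8.0163, and so on.
Summing a geometric series: total = 9.15·[0.9360·(1 − 0.9360^3) / (1 − 0.9360)] ≈ 24.0839 billion.

₹24.1 billion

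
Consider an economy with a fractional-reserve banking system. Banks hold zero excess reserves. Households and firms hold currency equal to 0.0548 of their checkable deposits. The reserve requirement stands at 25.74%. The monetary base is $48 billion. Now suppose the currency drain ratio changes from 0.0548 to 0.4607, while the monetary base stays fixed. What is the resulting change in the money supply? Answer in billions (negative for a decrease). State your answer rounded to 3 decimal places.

Initially m₁ = (1 + 0.0548) / (0.2574 + 0.0548) ≈ 3.378603, so M₁ = 3.378603 × 48 ≈ 162.1729 billion.
After the change m₂ = (1 + 0.4607) / (0.2574 + 0.4607) ≈ 2.034118, so M₂ = 2.034118 × 48 ≈ 97.6377 billion.
ΔM = M₂ − M₁ = 97.6377 − 162.1729 = -64.5352 billion.

-64.535 billion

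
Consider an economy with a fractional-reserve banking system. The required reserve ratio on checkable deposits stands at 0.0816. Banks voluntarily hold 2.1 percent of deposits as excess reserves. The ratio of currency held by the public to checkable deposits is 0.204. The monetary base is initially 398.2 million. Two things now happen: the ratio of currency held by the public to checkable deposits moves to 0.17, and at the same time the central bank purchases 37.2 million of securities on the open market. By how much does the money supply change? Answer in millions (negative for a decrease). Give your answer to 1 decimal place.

Before: m₁ = (1 + 0.204) / (0.0816 + 0.021 + 0.204) ≈ 3.92694, MB₁ = 398.2, so M₁ = 3.92694 × 398.2 ≈ 1563.7075 million.
After: m₂ = (1 + 0.17) / (0.0816 + 0.021 + 0.17) ≈ 4.29200, MB₂ = 398.2 + 37.2 = 435.4, so M₂ = 4.29200 × 435.4 = 1868.7368 million.
ΔM = M₂ − M₁ = 1868.7368 − 1563.7075 = 305.0293 million.

305.0 million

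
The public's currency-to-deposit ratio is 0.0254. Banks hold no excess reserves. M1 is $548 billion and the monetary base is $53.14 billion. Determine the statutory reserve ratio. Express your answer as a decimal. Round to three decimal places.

0.074

Using m = M/MB = 548/53.14 ≈ 10.312382. Since m = (1 + c)/(c + rr + e), the denominator satisfies c + rr + e = (1 + c)/m = (1 + 0.0254) / 10.312382 ≈ 0.099434.
With c = 0.0254 and e = 0, the statutory reserve ratio is 0.099434 − 0.0254 − 0 = 0.074034.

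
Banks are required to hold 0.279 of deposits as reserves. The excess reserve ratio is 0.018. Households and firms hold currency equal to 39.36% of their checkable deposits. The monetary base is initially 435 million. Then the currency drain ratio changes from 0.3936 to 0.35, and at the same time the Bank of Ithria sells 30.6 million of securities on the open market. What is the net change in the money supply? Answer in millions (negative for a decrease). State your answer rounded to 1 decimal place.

-34.0 million

Before: m₁ = (1 + 0.3936) / (0.279 + 0.018 + 0.3936) ≈ 2.01796, MB₁ = 435, so M₁ = 2.01796 × 435 = 877.8126 million.
After: m₂ = (1 + 0.35) / (0.279 + 0.018 + 0.35) ≈ 2.08655, MB₂ = 435 − 30.6 = 404.4, so M₂ = 2.08655 × 404.4 ≈ 843.8008 million.
ΔM = M₂ − M₁ = 843.8008 − 877.8126 = -34.0118 million.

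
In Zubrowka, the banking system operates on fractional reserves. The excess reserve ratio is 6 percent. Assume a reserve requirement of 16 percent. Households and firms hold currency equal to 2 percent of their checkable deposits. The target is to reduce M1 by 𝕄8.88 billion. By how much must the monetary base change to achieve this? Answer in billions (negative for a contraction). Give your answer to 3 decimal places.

The money multiplier is m = (1 + c) / (rr + e + c) = (1 + 0.02) / (0.16 + 0.06 + 0.02) = 4.25.
ΔMB = ΔM / m = (−8.88) / 4.25 ≈ -2.0894 billion.

-2.089 billion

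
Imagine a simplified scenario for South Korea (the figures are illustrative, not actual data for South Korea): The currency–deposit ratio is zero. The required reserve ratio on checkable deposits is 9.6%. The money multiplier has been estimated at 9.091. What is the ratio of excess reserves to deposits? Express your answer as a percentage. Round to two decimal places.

1.40%

Using m = 9.091. Since m = (1 + c)/(c + rr + e), the denominator satisfies c + rr + e = (1 + c)/m = (1 + 0) / 9.091 ≈ 0.109999.
With c = 0 and rr = 0.096, the ratio of excess reserves to deposits is 0.109999 − 0 − 0.096 = 0.013999.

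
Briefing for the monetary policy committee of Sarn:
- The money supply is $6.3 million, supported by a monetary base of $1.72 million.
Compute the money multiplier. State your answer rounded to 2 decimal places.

3.66

The money multiplier is m = M / MB = 6.3 / 1.72 ≈ 3.66279.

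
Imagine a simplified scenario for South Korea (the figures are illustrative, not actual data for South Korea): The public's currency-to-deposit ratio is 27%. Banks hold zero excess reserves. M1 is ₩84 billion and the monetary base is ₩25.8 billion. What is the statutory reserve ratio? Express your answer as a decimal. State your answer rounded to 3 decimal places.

0.120

Using m = M/MB = 84/25.8 ≈ 3.255814. Since m = (1 + c)/(c + rr + e), the denominator satisfies c + rr + e = (1 + c)/m = (1 + 0.27) / 3.255814 ≈ 0.390071.
With c = 0.27 and e = 0, the statutory reserve ratio is 0.390071 − 0.27 − 0 = 0.120071.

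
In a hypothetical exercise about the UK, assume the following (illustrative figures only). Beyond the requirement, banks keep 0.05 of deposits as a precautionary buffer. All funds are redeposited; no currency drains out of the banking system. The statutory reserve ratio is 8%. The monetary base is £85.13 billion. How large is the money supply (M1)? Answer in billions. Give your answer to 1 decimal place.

£654.8 billion

The money multiplier is m = 1 / (rr + e) = 1 / (0.08 + 0.05) ≈ 7.6923.
So M = m × MB = 7.6923 × 85.13 ≈ 654.8455 billion.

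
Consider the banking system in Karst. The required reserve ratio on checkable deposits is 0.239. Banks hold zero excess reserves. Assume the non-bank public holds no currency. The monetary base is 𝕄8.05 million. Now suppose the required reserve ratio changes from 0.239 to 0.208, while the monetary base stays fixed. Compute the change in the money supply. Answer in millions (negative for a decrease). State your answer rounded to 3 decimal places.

Initially m₁ = 1 / (0.239) ≈ 4.18410, so M₁ = 4.18410 × 8.05 ≈ 33.682 million.
After the change m₂ = 1 / (0.208) ≈ 4.80769, so M₂ = 4.80769 × 8.05 ≈ 38.7019 million.
ΔM = M₂ − M₁ = 38.7019 − 33.682 = 5.0199 million.

𝕄5.020 million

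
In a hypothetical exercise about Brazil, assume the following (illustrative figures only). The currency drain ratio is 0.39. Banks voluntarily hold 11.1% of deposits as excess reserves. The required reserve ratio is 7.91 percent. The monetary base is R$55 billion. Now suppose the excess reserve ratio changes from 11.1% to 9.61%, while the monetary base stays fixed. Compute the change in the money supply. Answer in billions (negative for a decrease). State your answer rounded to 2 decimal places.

Initially m₁ = (1 + 0.39) / (0.0791 + 0.111 + 0.39) ≈ 2.39614, so M₁ = 2.39614 × 55 = 131.7877 billion.
After the change m₂ = (1 + 0.39) / (0.0791 + 0.0961 + 0.39) ≈ 2.45931, so M₂ = 2.45931 × 55 ≈ 135.262 billion.
ΔM = M₂ − M₁ = 135.262 − 131.7877 = 3.4743 billion.

R$3.47 billion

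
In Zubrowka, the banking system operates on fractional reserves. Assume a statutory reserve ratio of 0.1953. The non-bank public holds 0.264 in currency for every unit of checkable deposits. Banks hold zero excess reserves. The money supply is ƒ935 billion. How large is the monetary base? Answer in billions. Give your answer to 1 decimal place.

The money multiplier is m = (1 + c) / (rr + c) = (1 + 0.264) / (0.1953 + 0.264) ≈ 2.75201.
MB = M / m = 935 / 2.75201 ≈ 339.7517 billion.

ƒ339.8 billion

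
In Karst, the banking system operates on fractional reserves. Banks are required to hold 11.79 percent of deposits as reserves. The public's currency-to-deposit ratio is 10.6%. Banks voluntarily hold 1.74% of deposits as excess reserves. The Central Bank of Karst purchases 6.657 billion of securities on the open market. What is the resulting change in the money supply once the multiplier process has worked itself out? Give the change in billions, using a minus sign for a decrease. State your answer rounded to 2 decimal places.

30.51 billion

The money multiplier is m = (1 + c) / (rr + e + c) = (1 + 0.106) / (0.1179 + 0.0174 + 0.106) ≈ 4.5835.
The purchase adds 6.657 billion of base, so ΔM = m × ΔMB = 4.5835 × (+6.657) ≈ 30.5124 billion.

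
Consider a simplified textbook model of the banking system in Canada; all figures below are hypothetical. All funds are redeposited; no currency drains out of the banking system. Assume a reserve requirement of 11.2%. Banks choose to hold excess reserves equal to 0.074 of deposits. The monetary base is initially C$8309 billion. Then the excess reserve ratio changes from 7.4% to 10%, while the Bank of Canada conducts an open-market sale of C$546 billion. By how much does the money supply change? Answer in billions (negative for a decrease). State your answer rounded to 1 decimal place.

Before: m₁ = 1 / (0.112 + 0.074) ≈ 5.376344, MB₁ = 8309, so M₁ = 5.376344 × 8309 ≈ 44672.0423 billion.
After: m₂ = 1 / (0.112 + 0.1) ≈ 4.716981, MB₂ = 8309 − 546 = 7763, so M₂ = 4.716981 × 7763 ≈ 36617.9235 billion.
ΔM = M₂ − M₁ = 36617.9235 − 44672.0423 = -8054.1188 billion.

-8054.1 billion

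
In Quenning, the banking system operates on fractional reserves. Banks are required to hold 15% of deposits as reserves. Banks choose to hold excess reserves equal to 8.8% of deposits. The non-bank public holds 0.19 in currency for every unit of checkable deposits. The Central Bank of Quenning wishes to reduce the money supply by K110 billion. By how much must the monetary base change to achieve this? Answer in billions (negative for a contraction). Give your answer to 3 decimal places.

-39.563 billion

The money multiplier is m = (1 + c) / (rr + e + c) = (1 + 0.19) / (0.15 + 0.088 + 0.19) ≈ 2.7803738.
ΔMB = ΔM / m = (−110) / 2.7803738 ≈ -39.563 billion.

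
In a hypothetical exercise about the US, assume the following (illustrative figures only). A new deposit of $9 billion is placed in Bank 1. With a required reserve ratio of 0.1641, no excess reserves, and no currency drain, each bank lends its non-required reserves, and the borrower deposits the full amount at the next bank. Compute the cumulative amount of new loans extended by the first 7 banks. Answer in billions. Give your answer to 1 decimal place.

Bank i lends (1 − rr)^i of the original deposit: Bank 1 lends 9·0.8359 = 7.5231, Bank 2 lends 9·0.8359² ≈ 6.2886, and so on.
Summing a geometric series: total = 9·[0.8359·(1 − 0.8359^7) / (1 − 0.8359)] ≈ 32.7718 billion.

$32.8 billion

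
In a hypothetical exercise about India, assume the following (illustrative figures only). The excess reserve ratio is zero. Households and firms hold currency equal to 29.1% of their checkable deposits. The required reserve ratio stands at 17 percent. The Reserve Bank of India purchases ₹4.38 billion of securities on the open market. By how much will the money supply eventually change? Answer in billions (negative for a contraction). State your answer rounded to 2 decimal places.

₹12.27 billion

The money multiplier is m = (1 + c) / (rr + c) = (1 + 0.291) / (0.17 + 0.291) ≈ 2.8004.
The purchase adds 4.38 billion of base, so ΔM = m × ΔMB = 2.8004 × (+4.38) ≈ 12.2658 billion.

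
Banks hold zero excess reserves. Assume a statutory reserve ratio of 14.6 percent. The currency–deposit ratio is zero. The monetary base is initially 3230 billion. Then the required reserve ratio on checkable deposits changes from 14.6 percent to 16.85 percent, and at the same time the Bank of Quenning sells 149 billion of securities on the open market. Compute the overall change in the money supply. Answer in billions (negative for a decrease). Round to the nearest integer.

Before: m₁ = 1 / (0.146) ≈ 6.84932, MB₁ = 3230, so M₁ = 6.84932 × 3230 = 22123.3036 billion.
After: m₂ = 1 / (0.1685) ≈ 5.93472, MB₂ = 3230 − 149 = 3081, so M₂ = 5.93472 × 3081 ≈ 18284.8723 billion.
ΔM = M₂ − M₁ = 18284.8723 − 22123.3036 = -3838.4313 billion.

-3838 billion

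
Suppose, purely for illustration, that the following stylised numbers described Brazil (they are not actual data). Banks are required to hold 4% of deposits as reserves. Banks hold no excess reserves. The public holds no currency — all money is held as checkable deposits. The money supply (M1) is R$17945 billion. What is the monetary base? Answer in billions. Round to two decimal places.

With no currency drain and no excess reserves, the money multiplier is m = 1/rr = 1/0.04 = 25.
The monetary base is MB = M / m = 17945 / 25 = 717.8 billion.

R$717.80 billion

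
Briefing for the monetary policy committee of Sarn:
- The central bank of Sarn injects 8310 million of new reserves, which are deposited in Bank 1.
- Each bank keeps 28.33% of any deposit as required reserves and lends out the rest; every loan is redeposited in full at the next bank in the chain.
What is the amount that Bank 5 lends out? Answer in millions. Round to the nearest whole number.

Each bank lends a fraction (1 − rr) = 0.7167 of the deposit it receives, so Bank 5 receives 8310·0.7167^4 and lends 8310·0.7167^5 ≈ 1571.4047 million.

1571 million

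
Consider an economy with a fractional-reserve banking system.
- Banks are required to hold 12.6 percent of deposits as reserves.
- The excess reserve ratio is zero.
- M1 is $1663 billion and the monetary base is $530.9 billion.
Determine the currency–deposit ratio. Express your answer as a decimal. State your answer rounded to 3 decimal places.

Using m = M/MB = 1663/530.9 ≈ 3.132417. From m = (1 + c)/(c + rr + e), rearranging gives 1 + c = m·(c + rr + e), so c·(1 − m) = m·(rr + e) − 1.
Hence c = [m·(rr + e) − 1]/(1 − m) = [3.132417 × (0.126 + 0) − 1] / (1 − 3.132417) ≈ 0.283864.

0.284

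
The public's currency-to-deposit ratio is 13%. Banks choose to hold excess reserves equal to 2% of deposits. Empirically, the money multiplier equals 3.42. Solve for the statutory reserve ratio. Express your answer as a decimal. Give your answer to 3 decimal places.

Using m = 3.42. Since m = (1 + c)/(c + rr + e), the denominator satisfies c + rr + e = (1 + c)/m = (1 + 0.13) / 3.42 ≈ 0.330409.
With c = 0.13 and e = 0.02, the statutory reserve ratio is 0.330409 − 0.13 − 0.02 = 0.180409.

0.180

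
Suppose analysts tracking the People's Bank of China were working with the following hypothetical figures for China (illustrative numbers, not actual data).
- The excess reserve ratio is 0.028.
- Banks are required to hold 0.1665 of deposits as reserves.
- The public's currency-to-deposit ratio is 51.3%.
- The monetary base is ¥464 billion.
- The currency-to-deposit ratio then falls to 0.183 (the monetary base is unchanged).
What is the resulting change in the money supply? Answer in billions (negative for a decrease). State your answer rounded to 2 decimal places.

Initially m₁ = (1 + 0.513) / (0.1665 + 0.028 + 0.513) ≈ 2.138516, so M₁ = 2.138516 × 464 ≈ 992.2714 billion.
After the change m₂ = (1 + 0.183) / (0.1665 + 0.028 + 0.183) ≈ 3.133775, so M₂ = 3.133775 × 464 = 1454.0716 billion.
ΔM = M₂ − M₁ = 1454.0716 − 992.2714 = 461.8002 billion.

¥461.80 billion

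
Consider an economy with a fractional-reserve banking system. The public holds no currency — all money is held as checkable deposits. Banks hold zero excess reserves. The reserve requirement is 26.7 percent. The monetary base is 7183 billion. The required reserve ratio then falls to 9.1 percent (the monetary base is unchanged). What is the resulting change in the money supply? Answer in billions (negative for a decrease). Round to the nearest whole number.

Initially m₁ = 1 / (0.267) ≈ 3.74532, so M₁ = 3.74532 × 7183 ≈ 26902.6336 billion.
After the change m₂ = 1 / (0.091) ≈ 10.98901, so M₂ = 10.98901 × 7183 ≈ 78934.0588 billion.
ΔM = M₂ − M₁ = 78934.0588 − 26902.6336 = 52031.4252 billion.

52031 billion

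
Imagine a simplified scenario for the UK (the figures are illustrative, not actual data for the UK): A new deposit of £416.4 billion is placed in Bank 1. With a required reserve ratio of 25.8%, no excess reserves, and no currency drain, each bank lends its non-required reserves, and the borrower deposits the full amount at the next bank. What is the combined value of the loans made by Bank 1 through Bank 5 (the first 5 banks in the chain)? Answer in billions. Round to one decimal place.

£928.2 billion

Bank i lends (1 − rr)^i of the original deposit: Bank 1 lends 416.4·0.7420 = 308.9688, Bank 2 lends 416.4·0.7420² ≈ 229.2548, and so on.
Summing a geometric series: total = 416.4·[0.7420·(1 − 0.7420^5) / (1 − 0.7420)] ≈ 928.2051 billion.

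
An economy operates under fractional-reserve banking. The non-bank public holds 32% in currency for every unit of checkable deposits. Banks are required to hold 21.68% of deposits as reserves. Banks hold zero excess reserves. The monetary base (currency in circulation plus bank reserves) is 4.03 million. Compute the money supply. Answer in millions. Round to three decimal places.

The money multiplier is m = (1 + c) / (rr + c) = (1 + 0.32) / (0.2168 + 0.32) ≈ 2.45902.
So M = m × MB = 2.45902 × 4.03 ≈ 9.9099 million.

9.910 million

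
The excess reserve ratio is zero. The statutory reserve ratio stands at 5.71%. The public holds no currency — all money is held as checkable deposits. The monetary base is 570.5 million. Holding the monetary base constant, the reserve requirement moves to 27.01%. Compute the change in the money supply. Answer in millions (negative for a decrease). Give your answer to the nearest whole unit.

-7879 million

Initially m₁ = 1 / (0.0571) ≈ 17.5131, so M₁ = 17.5131 × 570.5 ≈ 9991.2236 million.
After the change m₂ = 1 / (0.2701) ≈ 3.7023, so M₂ = 3.7023 × 570.5 ≈ 2112.1622 million.
ΔM = M₂ − M₁ = 2112.1622 − 9991.2236 = -7879.0614 million.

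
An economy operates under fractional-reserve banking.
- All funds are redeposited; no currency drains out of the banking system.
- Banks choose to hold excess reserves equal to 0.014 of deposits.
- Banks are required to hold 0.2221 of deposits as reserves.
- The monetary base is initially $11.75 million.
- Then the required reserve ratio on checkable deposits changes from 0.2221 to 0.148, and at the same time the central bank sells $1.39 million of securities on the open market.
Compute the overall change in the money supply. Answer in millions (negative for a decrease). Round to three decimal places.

$14.184 million

Before: m₁ = 1 / (0.2221 + 0.014) ≈ 4.235493, MB₁ = 11.75, so M₁ = 4.235493 × 11.75 ≈ 49.767 million.
After: m₂ = 1 / (0.148 + 0.014) ≈ 6.172840, MB₂ = 11.75 − 1.39 = 10.36, so M₂ = 6.172840 × 10.36 ≈ 63.9506 million.
ΔM = M₂ − M₁ = 63.9506 − 49.767 = 14.1836 million.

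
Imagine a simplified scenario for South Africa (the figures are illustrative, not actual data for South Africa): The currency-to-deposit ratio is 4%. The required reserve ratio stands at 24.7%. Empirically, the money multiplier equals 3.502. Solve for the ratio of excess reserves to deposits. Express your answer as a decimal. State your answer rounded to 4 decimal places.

0.0100

Using m = 3.502. Since m = (1 + c)/(c + rr + e), the denominator satisfies c + rr + e = (1 + c)/m = (1 + 0.04) / 3.502 ≈ 0.296973.
With c = 0.04 and rr = 0.247, the ratio of excess reserves to deposits is 0.296973 − 0.04 − 0.247 = 0.009973.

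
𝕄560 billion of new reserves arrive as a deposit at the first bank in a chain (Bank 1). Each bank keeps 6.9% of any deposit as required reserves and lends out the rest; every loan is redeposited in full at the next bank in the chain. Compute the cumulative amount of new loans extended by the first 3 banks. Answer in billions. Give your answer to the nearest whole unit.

𝕄1459 billion

Bank i lends (1 − rr)^i of the original deposit: Bank 1 lends 560·0.9310 = 521.3600, Bank 2 lends 560·0.9310² ≈ 485.3862, and so on.
Summing a geometric series: total = 560·[0.9310·(1 − 0.9310^3) / (1 − 0.9310)] ≈ 1458.6407 billion.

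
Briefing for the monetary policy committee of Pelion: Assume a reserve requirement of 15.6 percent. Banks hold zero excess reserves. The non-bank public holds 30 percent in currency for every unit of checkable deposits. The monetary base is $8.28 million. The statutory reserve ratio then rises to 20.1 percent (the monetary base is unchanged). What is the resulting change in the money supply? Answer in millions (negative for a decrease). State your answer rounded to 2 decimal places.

Initially m₁ = (1 + 0.3) / (0.156 + 0.3) ≈ 2.8509, so M₁ = 2.8509 × 8.28 ≈ 23.6055 million.
After the change m₂ = (1 + 0.3) / (0.201 + 0.3) ≈ 2.5948, so M₂ = 2.5948 × 8.28 ≈ 21.4849 million.
ΔM = M₂ − M₁ = 21.4849 − 23.6055 = -2.1206 million.

-2.12 million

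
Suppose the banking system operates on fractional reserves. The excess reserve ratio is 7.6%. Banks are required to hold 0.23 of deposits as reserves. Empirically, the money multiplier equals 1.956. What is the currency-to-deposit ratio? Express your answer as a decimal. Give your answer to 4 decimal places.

0.4199

Using m = 1.956. From m = (1 + c)/(c + rr + e), rearranging gives 1 + c = m·(c + rr + e), so c·(1 − m) = m·(rr + e) − 1.
Hence c = [m·(rr + e) − 1]/(1 − m) = [1.956 × (0.23 + 0.076) − 1] / (1 − 1.956) ≈ 0.419941.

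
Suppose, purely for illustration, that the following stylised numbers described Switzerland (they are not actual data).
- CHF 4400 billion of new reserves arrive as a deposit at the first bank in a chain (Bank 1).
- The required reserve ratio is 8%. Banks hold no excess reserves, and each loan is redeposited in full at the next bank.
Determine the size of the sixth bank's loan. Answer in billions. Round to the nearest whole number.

Each bank lends a fraction (1 − rr) = 0.9200 of the deposit it receives, so Bank 6 receives 4400·0.9200^5 and lends 4400·0.9200^6 ≈ 2667.9620 billion.

CHF 2668 billion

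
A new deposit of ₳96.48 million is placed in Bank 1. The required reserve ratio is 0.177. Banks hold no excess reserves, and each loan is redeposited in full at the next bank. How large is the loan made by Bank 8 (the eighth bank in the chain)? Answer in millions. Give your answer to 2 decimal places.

₳20.31 million

Each bank lends a fraction (1 − rr) = 0.8230 of the deposit it receives, so Bank 8 receives 96.48·0.8230^7 and lends 96.48·0.8230^8 ≈ 20.3065 million.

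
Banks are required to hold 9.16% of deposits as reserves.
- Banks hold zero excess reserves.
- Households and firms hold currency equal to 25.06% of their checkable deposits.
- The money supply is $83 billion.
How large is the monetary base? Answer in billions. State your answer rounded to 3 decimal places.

$22.711 billion

The money multiplier is m = (1 + c) / (rr + c) = (1 + 0.2506) / (0.0916 + 0.2506) ≈ 3.654588.
MB = M / m = 83 / 3.654588 ≈ 22.7112 billion.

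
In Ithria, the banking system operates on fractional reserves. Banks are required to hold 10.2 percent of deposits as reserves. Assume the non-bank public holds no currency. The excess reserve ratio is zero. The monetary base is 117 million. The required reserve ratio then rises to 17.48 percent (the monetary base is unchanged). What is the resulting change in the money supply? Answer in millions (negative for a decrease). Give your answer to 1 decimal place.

Initially m₁ = 1 / (0.102) ≈ 9.80392, so M₁ = 9.80392 × 117 ≈ 1147.0586 million.
After the change m₂ = 1 / (0.1748) ≈ 5.72082, so M₂ = 5.72082 × 117 ≈ 669.3359 million.
ΔM = M₂ − M₁ = 669.3359 − 1147.0586 = -477.7227 million.

-477.7 million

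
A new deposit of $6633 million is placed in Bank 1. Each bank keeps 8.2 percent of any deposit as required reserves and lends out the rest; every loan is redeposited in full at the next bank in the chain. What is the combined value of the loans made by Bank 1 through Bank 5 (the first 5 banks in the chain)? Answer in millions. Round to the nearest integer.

Bank i lends (1 − rr)^i of the original deposit: Bank 1 lends 6633·0.9180 = 6089.0940, Bank 2 lends 6633·0.9180² ≈ 5589.7883, and so on.
Summing a geometric series: total = 6633·[0.9180·(1 − 0.9180^5) / (1 − 0.9180)] ≈ 25845.3322 million.

$25845 million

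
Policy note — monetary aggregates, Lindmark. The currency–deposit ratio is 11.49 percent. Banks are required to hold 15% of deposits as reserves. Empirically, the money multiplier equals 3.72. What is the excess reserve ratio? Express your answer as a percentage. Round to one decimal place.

Using m = 3.72. Since m = (1 + c)/(c + rr + e), the denominator satisfies c + rr + e = (1 + c)/m = (1 + 0.1149) / 3.72 ≈ 0.299704.
With c = 0.1149 and rr = 0.15, the excess reserve ratio is 0.299704 − 0.1149 − 0.15 = 0.034804.

3.5%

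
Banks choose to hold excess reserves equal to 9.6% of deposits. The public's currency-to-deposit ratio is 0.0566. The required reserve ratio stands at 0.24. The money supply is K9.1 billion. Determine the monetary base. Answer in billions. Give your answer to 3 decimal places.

The money multiplier is m = (1 + c) / (rr + e + c) = (1 + 0.0566) / (0.24 + 0.096 + 0.0566) ≈ 2.69129.
MB = M / m = 9.1 / 2.69129 ≈ 3.3813 billion.

K3.381 billion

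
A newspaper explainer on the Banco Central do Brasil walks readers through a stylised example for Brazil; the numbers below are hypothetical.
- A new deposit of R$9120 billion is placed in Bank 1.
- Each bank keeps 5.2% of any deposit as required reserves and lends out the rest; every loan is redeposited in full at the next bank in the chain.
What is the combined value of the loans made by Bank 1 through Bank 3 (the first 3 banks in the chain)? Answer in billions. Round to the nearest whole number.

Bank i lends (1 − rr)^i of the original deposit: Bank 1 lends 9120·0.9480 = 8645.7600, Bank 2 lends 9120·0.9480² ≈ 8196.1805, and so on.
Summing a geometric series: total = 9120·[0.9480·(1 − 0.9480^3) / (1 − 0.9480)] ≈ 24611.9196 billion.

R$24612 billion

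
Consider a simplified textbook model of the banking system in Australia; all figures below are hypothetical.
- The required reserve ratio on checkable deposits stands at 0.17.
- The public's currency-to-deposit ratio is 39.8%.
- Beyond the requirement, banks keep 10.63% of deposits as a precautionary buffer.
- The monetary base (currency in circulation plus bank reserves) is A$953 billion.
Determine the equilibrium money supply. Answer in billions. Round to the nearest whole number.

A$1976 billion

The money multiplier is m = (1 + c) / (rr + e + c) = (1 + 0.398) / (0.17 + 0.1063 + 0.398) ≈ 2.0733.
So M = m × MB = 2.0733 × 953 = 1975.8549 billion.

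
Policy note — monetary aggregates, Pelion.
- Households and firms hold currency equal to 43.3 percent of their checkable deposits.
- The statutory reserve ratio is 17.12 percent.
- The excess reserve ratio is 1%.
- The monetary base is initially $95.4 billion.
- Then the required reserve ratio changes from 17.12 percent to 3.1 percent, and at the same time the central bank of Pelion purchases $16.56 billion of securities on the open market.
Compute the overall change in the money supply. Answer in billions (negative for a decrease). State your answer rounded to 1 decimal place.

$115.9 billion

Before: m₁ = (1 + 0.433) / (0.1712 + 0.01 + 0.433) ≈ 2.33312, MB₁ = 95.4, so M₁ = 2.33312 × 95.4 ≈ 222.5796 billion.
After: m₂ = (1 + 0.433) / (0.031 + 0.01 + 0.433) ≈ 3.02321, MB₂ = 95.4 + 16.56 = 111.96, so M₂ = 3.02321 × 111.96 ≈ 338.4786 billion.
ΔM = M₂ − M₁ = 338.4786 − 222.5796 = 115.899 billion.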